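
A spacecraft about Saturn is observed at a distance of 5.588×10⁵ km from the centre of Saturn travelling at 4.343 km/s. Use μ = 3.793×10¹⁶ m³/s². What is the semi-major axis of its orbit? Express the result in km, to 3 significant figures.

r = 5.588×10⁸ m.
Specific orbital energy ε = v²/2 − μ/r = (4343)²/2 − 3.793×10¹⁶/5.588×10⁸ = -5.845×10⁷ J/kg.
Since ε = −μ/(2a), a = −μ/(2ε) = 3.245×10⁸ m = 3.2448×10⁵ km.

a ≈ 3.24×10⁵ km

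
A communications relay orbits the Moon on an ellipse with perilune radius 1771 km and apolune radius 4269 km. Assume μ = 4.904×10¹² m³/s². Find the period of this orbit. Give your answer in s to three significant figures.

T ≈ 14900 s

Semi-major axis a = (r_p + r_a)/2 = (1771.0 + 4269.0)/2 = 3020.0 km = 3.020×10⁶ m.
By Kepler's third law T = 2π√(a³/μ) = 2π × 2.370×10³ = 1.489×10⁴ s.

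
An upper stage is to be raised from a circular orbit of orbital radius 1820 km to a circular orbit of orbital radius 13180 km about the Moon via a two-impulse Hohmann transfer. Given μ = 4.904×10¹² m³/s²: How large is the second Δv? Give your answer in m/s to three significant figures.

r₁ = 1820 km = 1.820×10⁶ m.
r₂ = 13180 km = 1.318×10⁷ m.
Transfer ellipse a_t = (r₁ + r₂)/2 = 7.500×10⁶ m.
At r₁: circular v_c1 = √(μ/r₁) = 1641 m/s; transfer-perilune v_p = √[μ(2/r₁ − 1/a_t)] = 2176 m/s.
At r₂: circular v_c2 = √(μ/r₂) = 610.0 m/s; transfer-apolune v_a = √[μ(2/r₂ − 1/a_t)] = 300.5 m/s.
Δv₂ = v_c2 − v_a = 309.5 m/s.

Δv ≈ 309 m/s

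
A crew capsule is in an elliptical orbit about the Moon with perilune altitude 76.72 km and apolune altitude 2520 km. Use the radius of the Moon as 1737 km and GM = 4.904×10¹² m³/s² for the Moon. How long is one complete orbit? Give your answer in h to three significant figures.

T ≈ 4.17 h

r_p = 1737 + 76.72 = 1813.7 km = 1.8137×10⁶ m.
r_a = 1737 + 2520 = 4257.0 km = 4.2570×10⁶ m.
Semi-major axis a = (r_p + r_a)/2 = (1813.7 + 4257.0)/2 = 3035.4 km = 3.035×10⁶ m.
By Kepler's third law T = 2π√(a³/μ) = 2π × 2.388×10³ = 1.500×10⁴ s.
= 4.168 h.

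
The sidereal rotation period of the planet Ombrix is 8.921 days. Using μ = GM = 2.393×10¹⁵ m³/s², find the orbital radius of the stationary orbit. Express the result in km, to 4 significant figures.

r_sync ≈ 3.302×10⁵ km

T = 8.921 days = 7.708×10⁵ s.
A synchronous orbit has period T, so by Kepler's third law a = (μT²/4π²)^(1/3).
μT²/4π² = 2.393×10¹⁵ × (7.708×10⁵)² / 39.48 = 3.601×10²⁵ m³.
a = 3.302×10⁸ m = 3.3023×10⁵ km.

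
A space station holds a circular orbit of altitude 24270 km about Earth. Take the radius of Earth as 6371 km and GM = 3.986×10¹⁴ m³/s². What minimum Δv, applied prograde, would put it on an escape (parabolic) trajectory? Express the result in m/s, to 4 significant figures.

r = 6371 + 24270 = 30641 km = 3.0641×10⁷ m.
Circular speed v_c = √(μ/r) = 3607 m/s.
Escape speed v_esc = √(2μ/r) = √2 × v_c = 5101 m/s.
Δv = v_esc − v_c = 1494 m/s.

Δv ≈ 1494 m/s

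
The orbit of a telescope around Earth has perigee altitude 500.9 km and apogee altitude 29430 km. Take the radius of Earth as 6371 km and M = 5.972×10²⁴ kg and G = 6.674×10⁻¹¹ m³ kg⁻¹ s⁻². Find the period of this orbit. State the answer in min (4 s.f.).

T ≈ 517.0 min

μ = GM = 6.674×10⁻¹¹ × 5.972×10²⁴ = 3.986×10¹⁴ m³/s².
r_p = 6371 + 500.9 = 6871.9 km = 6.8719×10⁶ m.
r_a = 6371 + 29430 = 35801 km = 3.5801×10⁷ m.
Semi-major axis a = (r_p + r_a)/2 = (6871.9 + 35801)/2 = 21336 km = 2.134×10⁷ m.
By Kepler's third law T = 2π√(a³/μ) = 2π × 4.937×10³ = 3.102×10⁴ s.
= 517.0 min.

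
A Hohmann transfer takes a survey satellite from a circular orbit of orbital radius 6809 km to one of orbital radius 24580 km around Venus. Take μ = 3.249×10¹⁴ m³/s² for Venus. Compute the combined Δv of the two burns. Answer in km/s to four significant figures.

r₁ = 6809 km = 6.809×10⁶ m.
r₂ = 24580 km = 2.458×10⁷ m.
Transfer ellipse a_t = (r₁ + r₂)/2 = 1.569×10⁷ m.
At r₁: circular v_c1 = √(μ/r₁) = 6908 m/s; transfer-periapsis v_p = √[μ(2/r₁ − 1/a_t)] = 8645 m/s.
Δv₁ = v_p − v_c1 = 1737 m/s.
At r₂: circular v_c2 = √(μ/r₂) = 3636 m/s; transfer-apoapsis v_a = √[μ(2/r₂ − 1/a_t)] = 2395 m/s.
Δv₂ = v_c2 − v_a = 1241 m/s.
Total Δv = Δv₁ + Δv₂ = 2978 m/s = 2.978 km/s.

Δv_total ≈ 2.978 km/s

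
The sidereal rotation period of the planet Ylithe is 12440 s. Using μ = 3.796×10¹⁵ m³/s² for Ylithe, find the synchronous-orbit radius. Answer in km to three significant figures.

r_sync ≈ 24600 km

A synchronous orbit has period T, so by Kepler's third law a = (μT²/4π²)^(1/3).
μT²/4π² = 3.796×10¹⁵ × (1.244×10⁴)² / 39.48 = 1.488×10²² m³.
a = 2.460×10⁷ m = 24596 km.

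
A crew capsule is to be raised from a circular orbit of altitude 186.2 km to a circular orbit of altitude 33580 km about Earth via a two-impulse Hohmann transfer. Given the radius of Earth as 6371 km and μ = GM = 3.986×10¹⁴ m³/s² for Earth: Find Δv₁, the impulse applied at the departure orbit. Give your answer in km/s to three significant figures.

Δv ≈ 2.42 km/s

r₁ = 6371 + 186.2 = 6557.2 km = 6.5572×10⁶ m.
r₂ = 6371 + 33580 = 39951 km = 3.9951×10⁷ m.
Transfer ellipse a_t = (r₁ + r₂)/2 = 2.325×10⁷ m.
At r₁: circular v_c1 = √(μ/r₁) = 7797 m/s; transfer-perigee v_p = √[μ(2/r₁ − 1/a_t)] = 10220 m/s.
Δv₁ = v_p − v_c1 = 2423 m/s.
= 2.423 km/s.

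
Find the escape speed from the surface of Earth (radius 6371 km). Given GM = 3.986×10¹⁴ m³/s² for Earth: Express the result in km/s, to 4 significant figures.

r = R = 6.371×10⁶ m.
Escape speed v_esc = √(2μ/r) = √(2 × 3.986×10¹⁴ / 6.371×10⁶) = √(1.251×10⁸) = 11190 m/s.
= 11.19 km/s.

v_esc ≈ 11.19 km/s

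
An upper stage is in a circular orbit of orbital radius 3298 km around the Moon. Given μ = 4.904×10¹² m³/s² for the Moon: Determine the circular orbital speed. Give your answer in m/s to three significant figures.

r = 3298 km = 3.298×10⁶ m.
For a circular orbit v = √(μ/r) = √(4.904×10¹² / 3.298×10⁶) = √(1.487×10⁶) = 1219 m/s.

v ≈ 1220 m/s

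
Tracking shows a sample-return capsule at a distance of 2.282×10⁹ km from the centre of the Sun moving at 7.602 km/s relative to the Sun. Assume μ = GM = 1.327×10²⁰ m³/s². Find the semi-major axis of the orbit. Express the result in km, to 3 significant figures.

r = 2.282×10¹² m.
Specific orbital energy ε = v²/2 − μ/r = (7602)²/2 − 1.327×10²⁰/2.282×10¹² = -2.926×10⁷ J/kg.
Since ε = −μ/(2a), a = −μ/(2ε) = 2.268×10¹² m = 2.2679×10⁹ km.

a ≈ 2.27×10⁹ km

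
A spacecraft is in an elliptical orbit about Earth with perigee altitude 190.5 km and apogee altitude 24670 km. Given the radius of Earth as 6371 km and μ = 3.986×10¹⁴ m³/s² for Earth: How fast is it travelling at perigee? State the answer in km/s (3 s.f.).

r_p = 6371 + 190.5 = 6561.5 km = 6.5615×10⁶ m.
r_a = 6371 + 24670 = 31041 km = 3.1041×10⁷ m.
Semi-major axis a = (r_p + r_a)/2 = 18801 km = 1.880×10⁷ m.
Vis-viva: v² = μ(2/r − 1/a) = 3.986×10¹⁴ × (3.048×10⁻⁷ − 5.319×10⁻⁸) = 1.003×10⁸ m²/s².
v = 10010 m/s = 10.01 km/s.

v ≈ 10.0 km/s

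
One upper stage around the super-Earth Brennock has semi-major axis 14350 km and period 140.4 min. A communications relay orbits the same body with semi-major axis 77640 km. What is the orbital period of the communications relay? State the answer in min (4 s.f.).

T₂ ≈ 1767 min

Kepler's third law: T² ∝ a³, so T₂ = T₁ (a₂/a₁)^(3/2).
a₂/a₁ = 5.410, (a₂/a₁)^(3/2) = 12.58.
T₂ = 140.4 × 12.58 = 1767 min.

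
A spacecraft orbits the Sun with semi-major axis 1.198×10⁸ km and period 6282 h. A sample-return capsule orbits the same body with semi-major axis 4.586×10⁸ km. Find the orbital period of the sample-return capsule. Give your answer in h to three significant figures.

T₂ ≈ 47100 h

Kepler's third law: T² ∝ a³, so T₂ = T₁ (a₂/a₁)^(3/2).
a₂/a₁ = 3.828, (a₂/a₁)^(3/2) = 7.490.
T₂ = 6282 × 7.490 = 47050 h.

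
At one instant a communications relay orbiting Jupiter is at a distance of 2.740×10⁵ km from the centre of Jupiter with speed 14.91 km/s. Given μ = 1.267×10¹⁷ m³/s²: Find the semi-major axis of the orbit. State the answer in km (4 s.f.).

r = 2.740×10⁸ m.
Vis-viva rearranged: 1/a = 2/r − v²/μ = 7.299×10⁻⁹ − 1.755×10⁻⁹ = 5.545×10⁻⁹ m⁻¹.
a = 1.804×10⁸ m = 1.8035×10⁵ km.

a ≈ 1.804×10⁵ km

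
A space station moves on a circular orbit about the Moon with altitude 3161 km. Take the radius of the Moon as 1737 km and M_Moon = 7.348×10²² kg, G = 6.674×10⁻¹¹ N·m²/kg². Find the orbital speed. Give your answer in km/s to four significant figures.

μ = GM = 6.674×10⁻¹¹ × 7.348×10²² = 4.904×10¹² m³/s².
r = 1737 + 3161 = 4898.0 km = 4.8980×10⁶ m.
For a circular orbit v = √(μ/r) = √(4.904×10¹² / 4.898×10⁶) = √(1.001×10⁶) = 1001 m/s.
That is 1.001 km/s.

v ≈ 1.001 km/s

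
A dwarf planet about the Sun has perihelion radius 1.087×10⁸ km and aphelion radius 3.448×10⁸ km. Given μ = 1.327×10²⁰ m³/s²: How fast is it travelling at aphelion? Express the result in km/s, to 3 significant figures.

v ≈ 13.6 km/s

Semi-major axis a = (r_p + r_a)/2 = 2.2675×10⁸ km = 2.268×10¹¹ m.
Vis-viva: v² = μ(2/r − 1/a) = 1.327×10²⁰ × (5.800×10⁻¹² − 4.410×10⁻¹²) = 1.845×10⁸ m²/s².
v = 13580 m/s = 13.58 km/s.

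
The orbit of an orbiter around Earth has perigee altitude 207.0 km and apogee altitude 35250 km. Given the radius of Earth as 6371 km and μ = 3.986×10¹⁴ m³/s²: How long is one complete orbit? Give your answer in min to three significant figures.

T ≈ 621 min

r_p = 6371 + 207.0 = 6578.0 km = 6.5780×10⁶ m.
r_a = 6371 + 35250 = 41621 km = 4.1621×10⁷ m.
Semi-major axis a = (r_p + r_a)/2 = (6578.0 + 41621)/2 = 24100 km = 2.410×10⁷ m.
By Kepler's third law T = 2π√(a³/μ) = 2π × 5.926×10³ = 3.723×10⁴ s.
= 620.5 min.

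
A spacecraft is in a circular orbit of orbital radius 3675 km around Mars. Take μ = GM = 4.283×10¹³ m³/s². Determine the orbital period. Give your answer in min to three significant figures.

r = 3675 km = 3.675×10⁶ m.
Kepler's third law: T = 2π√(r³/μ) = 2π√((3.675×10⁶)³ / 4.283×10¹³).
r³/μ = 1.159×10⁶ s², so T = 2π × 1.076×10³ = 6.764×10³ s.
Converting: 6.764×10³ s ÷ 60.00 = 112.7 min.

T ≈ 113 min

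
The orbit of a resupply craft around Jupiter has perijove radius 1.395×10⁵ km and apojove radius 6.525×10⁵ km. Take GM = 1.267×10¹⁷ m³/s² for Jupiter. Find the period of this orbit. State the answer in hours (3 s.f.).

T ≈ 38.6 hours

Semi-major axis a = (r_p + r_a)/2 = (1.3950×10⁵ + 6.5250×10⁵)/2 = 3.9600×10⁵ km = 3.960×10⁸ m.
By Kepler's third law T = 2π√(a³/μ) = 2π × 2.214×10⁴ = 1.391×10⁵ s.
= 38.64 hours.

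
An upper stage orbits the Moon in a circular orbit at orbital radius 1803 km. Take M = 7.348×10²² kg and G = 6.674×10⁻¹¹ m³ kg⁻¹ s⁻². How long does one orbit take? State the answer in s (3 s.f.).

T ≈ 6870 s

μ = GM = 6.674×10⁻¹¹ × 7.348×10²² = 4.904×10¹² m³/s².
r = 1803 km = 1.803×10⁶ m.
Kepler's third law: T = 2π√(r³/μ) = 2π√((1.803×10⁶)³ / 4.904×10¹²).
r³/μ = 1.195×10⁶ s², so T = 2π × 1.093×10³ = 6.869×10³ s.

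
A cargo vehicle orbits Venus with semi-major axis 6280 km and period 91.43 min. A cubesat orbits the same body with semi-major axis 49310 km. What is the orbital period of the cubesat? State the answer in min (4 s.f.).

Kepler's third law: T² ∝ a³, so T₂ = T₁ (a₂/a₁)^(3/2).
a₂/a₁ = 7.852, (a₂/a₁)^(3/2) = 22.00.
T₂ = 91.43 × 22.00 = 2012 min.

T₂ ≈ 2012 min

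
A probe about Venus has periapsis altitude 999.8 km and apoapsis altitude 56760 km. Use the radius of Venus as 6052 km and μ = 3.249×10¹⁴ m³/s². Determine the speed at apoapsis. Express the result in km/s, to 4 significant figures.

r_p = 6052 + 999.8 = 7051.8 km = 7.0518×10⁶ m.
r_a = 6052 + 56760 = 62812 km = 6.2812×10⁷ m.
Semi-major axis a = (r_p + r_a)/2 = 34932 km = 3.493×10⁷ m.
Vis-viva: v² = μ(2/r − 1/a) = 3.249×10¹⁴ × (3.184×10⁻⁸ − 2.863×10⁻⁸) = 1.044×10⁶ m²/s².
v = 1022 m/s = 1.022 km/s.

v ≈ 1.022 km/s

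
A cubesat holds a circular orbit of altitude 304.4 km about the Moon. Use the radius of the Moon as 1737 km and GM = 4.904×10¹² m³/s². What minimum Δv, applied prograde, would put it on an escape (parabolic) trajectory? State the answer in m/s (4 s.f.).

Δv ≈ 642.0 m/s

r = 1737 + 304.4 = 2041.4 km = 2.0414×10⁶ m.
Circular speed v_c = √(μ/r) = 1550 m/s.
Escape speed v_esc = √(2μ/r) = √2 × v_c = 2192 m/s.
Δv = v_esc − v_c = 642.0 m/s.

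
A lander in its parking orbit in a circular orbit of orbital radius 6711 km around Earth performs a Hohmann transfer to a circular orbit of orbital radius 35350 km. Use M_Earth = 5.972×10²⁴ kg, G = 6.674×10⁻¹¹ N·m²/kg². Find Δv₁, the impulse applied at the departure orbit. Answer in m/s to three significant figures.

μ = GM = 6.674×10⁻¹¹ × 5.972×10²⁴ = 3.986×10¹⁴ m³/s².
r₁ = 6711 km = 6.711×10⁶ m.
r₂ = 35350 km = 3.535×10⁷ m.
Transfer ellipse a_t = (r₁ + r₂)/2 = 2.103×10⁷ m.
At r₁: circular v_c1 = √(μ/r₁) = 7707 m/s; transfer-perigee v_p = √[μ(2/r₁ − 1/a_t)] = 9991 m/s.
Δv₁ = v_p − v_c1 = 2285 m/s.

Δv ≈ 2280 m/s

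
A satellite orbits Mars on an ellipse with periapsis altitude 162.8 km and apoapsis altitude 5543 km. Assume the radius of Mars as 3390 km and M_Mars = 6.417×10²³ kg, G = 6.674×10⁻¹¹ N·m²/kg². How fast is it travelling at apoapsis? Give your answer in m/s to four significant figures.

v ≈ 1652 m/s

μ = GM = 6.674×10⁻¹¹ × 6.417×10²³ = 4.283×10¹³ m³/s².
r_p = 3390 + 162.8 = 3552.8 km = 3.5528×10⁶ m.
r_a = 3390 + 5543 = 8933.0 km = 8.9330×10⁶ m.
Semi-major axis a = (r_p + r_a)/2 = 6242.9 km = 6.243×10⁶ m.
Vis-viva: v² = μ(2/r − 1/a) = 4.283×10¹³ × (2.239×10⁻⁷ − 1.602×10⁻⁷) = 2.728×10⁶ m²/s².
v = 1652 m/s.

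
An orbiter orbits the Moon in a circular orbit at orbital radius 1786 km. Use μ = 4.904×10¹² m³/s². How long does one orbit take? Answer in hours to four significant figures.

T ≈ 1.881 hours

r = 1786 km = 1.786×10⁶ m.
Kepler's third law: T = 2π√(r³/μ) = 2π√((1.786×10⁶)³ / 4.904×10¹²).
r³/μ = 1.162×10⁶ s², so T = 2π × 1.078×10³ = 6.772×10³ s.
Converting: 6.772×10³ s ÷ 3600 = 1.881 hours.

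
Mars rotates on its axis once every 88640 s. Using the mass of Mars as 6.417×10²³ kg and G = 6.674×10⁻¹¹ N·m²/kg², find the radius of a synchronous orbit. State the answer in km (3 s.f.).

r_sync ≈ 20400 km

μ = GM = 6.674×10⁻¹¹ × 6.417×10²³ = 4.283×10¹³ m³/s².
A synchronous orbit has period T, so by Kepler's third law a = (μT²/4π²)^(1/3).
μT²/4π² = 4.283×10¹³ × (8.864×10⁴)² / 39.48 = 8.524×10²¹ m³.
a = 2.043×10⁷ m = 20427 km.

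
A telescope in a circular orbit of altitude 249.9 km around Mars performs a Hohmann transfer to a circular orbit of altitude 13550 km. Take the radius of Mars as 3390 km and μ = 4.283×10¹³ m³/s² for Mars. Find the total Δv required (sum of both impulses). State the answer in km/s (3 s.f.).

Δv_total ≈ 1.62 km/s

r₁ = 3390 + 249.9 = 3639.9 km = 3.6399×10⁶ m.
r₂ = 3390 + 13550 = 16940 km = 1.6940×10⁷ m.
Transfer ellipse a_t = (r₁ + r₂)/2 = 1.029×10⁷ m.
At r₁: circular v_c1 = √(μ/r₁) = 3430 m/s; transfer-periapsis v_p = √[μ(2/r₁ − 1/a_t)] = 4401 m/s.
Δv₁ = v_p − v_c1 = 971.0 m/s.
At r₂: circular v_c2 = √(μ/r₂) = 1590 m/s; transfer-apoapsis v_a = √[μ(2/r₂ − 1/a_t)] = 945.7 m/s.
Δv₂ = v_c2 − v_a = 644.4 m/s.
Total Δv = Δv₁ + Δv₂ = 1615 m/s = 1.615 km/s.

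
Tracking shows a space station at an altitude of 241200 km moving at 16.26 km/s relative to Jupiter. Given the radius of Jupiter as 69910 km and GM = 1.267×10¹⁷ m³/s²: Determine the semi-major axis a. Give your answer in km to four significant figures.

a ≈ 2.303×10⁵ km

r = 69910 + 241200 = 3.1111×10⁵ km = 3.111×10⁸ m.
Vis-viva rearranged: 1/a = 2/r − v²/μ = 6.429×10⁻⁹ − 2.087×10⁻⁹ = 4.342×10⁻⁹ m⁻¹.
a = 2.303×10⁸ m = 2.3032×10⁵ km.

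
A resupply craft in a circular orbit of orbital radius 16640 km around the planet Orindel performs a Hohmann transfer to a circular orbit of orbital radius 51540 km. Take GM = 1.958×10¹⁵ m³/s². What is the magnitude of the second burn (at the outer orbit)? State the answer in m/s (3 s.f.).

Δv ≈ 1860 m/s

r₁ = 16640 km = 1.664×10⁷ m.
r₂ = 51540 km = 5.154×10⁷ m.
Transfer ellipse a_t = (r₁ + r₂)/2 = 3.409×10⁷ m.
At r₁: circular v_c1 = √(μ/r₁) = 10850 m/s; transfer-periapsis v_p = √[μ(2/r₁ − 1/a_t)] = 13340 m/s.
At r₂: circular v_c2 = √(μ/r₂) = 6164 m/s; transfer-apoapsis v_a = √[μ(2/r₂ − 1/a_t)] = 4306 m/s.
Δv₂ = v_c2 − v_a = 1857 m/s.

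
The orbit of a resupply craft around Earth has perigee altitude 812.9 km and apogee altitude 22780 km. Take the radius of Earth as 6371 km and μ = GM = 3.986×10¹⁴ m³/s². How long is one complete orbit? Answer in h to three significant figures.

T ≈ 6.77 h

r_p = 6371 + 812.9 = 7183.9 km = 7.1839×10⁶ m.
r_a = 6371 + 22780 = 29151 km = 2.9151×10⁷ m.
Semi-major axis a = (r_p + r_a)/2 = (7183.9 + 29151)/2 = 18167 km = 1.817×10⁷ m.
By Kepler's third law T = 2π√(a³/μ) = 2π × 3.879×10³ = 2.437×10⁴ s.
= 6.769 h.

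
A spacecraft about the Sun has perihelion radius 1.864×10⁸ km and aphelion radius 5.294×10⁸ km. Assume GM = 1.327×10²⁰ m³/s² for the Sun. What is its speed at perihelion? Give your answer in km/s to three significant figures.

v ≈ 32.5 km/s

Semi-major axis a = (r_p + r_a)/2 = 3.5790×10⁸ km = 3.579×10¹¹ m.
Vis-viva: v² = μ(2/r − 1/a) = 1.327×10²⁰ × (1.073×10⁻¹¹ − 2.794×10⁻¹²) = 1.053×10⁹ m²/s².
v = 32450 m/s = 32.45 km/s.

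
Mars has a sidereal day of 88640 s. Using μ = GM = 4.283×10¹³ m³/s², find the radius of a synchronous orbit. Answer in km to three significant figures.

r_sync ≈ 20400 km

A synchronous orbit has period T, so by Kepler's third law a = (μT²/4π²)^(1/3).
μT²/4π² = 4.283×10¹³ × (8.864×10⁴)² / 39.48 = 8.524×10²¹ m³.
a = 2.043×10⁷ m = 20428 km.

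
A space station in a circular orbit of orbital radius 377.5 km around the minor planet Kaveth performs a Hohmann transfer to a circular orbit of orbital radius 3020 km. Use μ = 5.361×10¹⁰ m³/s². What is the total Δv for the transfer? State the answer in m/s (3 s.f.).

r₁ = 377.5 km = 3.775×10⁵ m.
r₂ = 3020 km = 3.020×10⁶ m.
Transfer ellipse a_t = (r₁ + r₂)/2 = 1.699×10⁶ m.
At r₁: circular v_c1 = √(μ/r₁) = 376.8 m/s; transfer-periapsis v_p = √[μ(2/r₁ − 1/a_t)] = 502.5 m/s.
Δv₁ = v_p − v_c1 = 125.6 m/s.
At r₂: circular v_c2 = √(μ/r₂) = 133.2 m/s; transfer-apoapsis v_a = √[μ(2/r₂ − 1/a_t)] = 62.81 m/s.
Δv₂ = v_c2 − v_a = 70.43 m/s.
Total Δv = Δv₁ + Δv₂ = 196.0 m/s.

Δv_total ≈ 196 m/s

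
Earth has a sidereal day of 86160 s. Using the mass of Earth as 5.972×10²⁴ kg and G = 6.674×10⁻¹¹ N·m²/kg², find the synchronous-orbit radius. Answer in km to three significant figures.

r_sync ≈ 42200 km

μ = GM = 6.674×10⁻¹¹ × 5.972×10²⁴ = 3.986×10¹⁴ m³/s².
A synchronous orbit has period T, so by Kepler's third law a = (μT²/4π²)^(1/3).
μT²/4π² = 3.986×10¹⁴ × (8.616×10⁴)² / 39.48 = 7.495×10²² m³.
a = 4.216×10⁷ m = 42162 km.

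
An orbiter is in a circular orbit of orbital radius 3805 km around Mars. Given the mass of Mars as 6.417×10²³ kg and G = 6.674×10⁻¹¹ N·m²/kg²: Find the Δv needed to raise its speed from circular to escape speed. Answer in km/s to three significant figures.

Δv ≈ 1.39 km/s

μ = GM = 6.674×10⁻¹¹ × 6.417×10²³ = 4.283×10¹³ m³/s².
r = 3805 km = 3.805×10⁶ m.
Circular speed v_c = √(μ/r) = 3355 m/s.
Escape speed v_esc = √(2μ/r) = √2 × v_c = 4745 m/s.
Δv = v_esc − v_c = 1390 m/s = 1.390 km/s.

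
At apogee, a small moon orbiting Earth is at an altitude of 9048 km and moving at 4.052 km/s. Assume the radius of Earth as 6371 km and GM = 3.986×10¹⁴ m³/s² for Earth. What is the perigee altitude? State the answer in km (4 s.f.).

r_a = 6371 + 9048 = 15419 km = 1.542×10⁷ m.
Specific energy ε = v²/2 − μ/r = -1.764×10⁷ J/kg, so a = −μ/(2ε) = 1.130×10⁷ m.
The apsides satisfy r_p + r_a = 2a, so the perigee radius is 2a − r_a = 7.175×10⁶ m = 7175.0 km.
Perigee altitude = 7175.0 − 6371 = 803.98 km.

perigee altitude ≈ 804.0 km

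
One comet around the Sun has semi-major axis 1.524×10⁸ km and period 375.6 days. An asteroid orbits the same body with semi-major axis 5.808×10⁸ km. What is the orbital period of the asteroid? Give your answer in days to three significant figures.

Kepler's third law: T² ∝ a³, so T₂ = T₁ (a₂/a₁)^(3/2).
a₂/a₁ = 3.811, (a₂/a₁)^(3/2) = 7.440.
T₂ = 375.6 × 7.440 = 2794 days.

T₂ ≈ 2790 days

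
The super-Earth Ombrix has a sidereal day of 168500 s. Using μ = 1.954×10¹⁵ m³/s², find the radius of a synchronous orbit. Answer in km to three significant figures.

A synchronous orbit has period T, so by Kepler's third law a = (μT²/4π²)^(1/3).
μT²/4π² = 1.954×10¹⁵ × (1.685×10⁵)² / 39.48 = 1.405×10²⁴ m³.
a = 1.120×10⁸ m = 1.1201×10⁵ km.

r_sync ≈ 1.12×10⁵ km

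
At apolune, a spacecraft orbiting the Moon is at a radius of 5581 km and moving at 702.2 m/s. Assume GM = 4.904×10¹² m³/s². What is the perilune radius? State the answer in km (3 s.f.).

perilune radius ≈ 2180 km

r_a = 5.581×10⁶ m.
Specific energy ε = v²/2 − μ/r = -6.322×10⁵ J/kg, so a = −μ/(2ε) = 3.879×10⁶ m.
The apsides satisfy r_p + r_a = 2a, so the perilune radius is 2a − r_a = 2.177×10⁶ m = 2176.6 km.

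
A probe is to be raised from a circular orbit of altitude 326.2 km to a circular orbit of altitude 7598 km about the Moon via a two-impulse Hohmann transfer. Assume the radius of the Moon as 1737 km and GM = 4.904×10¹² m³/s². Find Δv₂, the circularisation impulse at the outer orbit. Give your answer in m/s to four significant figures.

Δv ≈ 288.7 m/s

r₁ = 1737 + 326.2 = 2063.2 km = 2.0632×10⁶ m.
r₂ = 1737 + 7598 = 9335.0 km = 9.3350×10⁶ m.
Transfer ellipse a_t = (r₁ + r₂)/2 = 5.699×10⁶ m.
At r₁: circular v_c1 = √(μ/r₁) = 1542 m/s; transfer-perilune v_p = √[μ(2/r₁ − 1/a_t)] = 1973 m/s.
At r₂: circular v_c2 = √(μ/r₂) = 724.8 m/s; transfer-apolune v_a = √[μ(2/r₂ − 1/a_t)] = 436.1 m/s.
Δv₂ = v_c2 − v_a = 288.7 m/s.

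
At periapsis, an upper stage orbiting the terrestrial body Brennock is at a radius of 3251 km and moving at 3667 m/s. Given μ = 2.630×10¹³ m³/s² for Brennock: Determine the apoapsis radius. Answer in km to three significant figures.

r_p = 3.251×10⁶ m.
Specific energy ε = v²/2 − μ/r = -1.366×10⁶ J/kg, so a = −μ/(2ε) = 9.624×10⁶ m.
The apsides satisfy r_p + r_a = 2a, so the apoapsis radius is 2a − r_p = 1.600×10⁷ m = 15997 km.

apoapsis radius ≈ 16000 km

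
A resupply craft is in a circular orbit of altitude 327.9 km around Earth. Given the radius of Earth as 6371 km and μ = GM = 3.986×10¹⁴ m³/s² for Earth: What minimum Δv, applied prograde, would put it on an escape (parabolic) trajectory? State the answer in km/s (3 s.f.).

Δv ≈ 3.20 km/s

r = 6371 + 327.9 = 6698.9 km = 6.6989×10⁶ m.
Circular speed v_c = √(μ/r) = 7714 m/s.
Escape speed v_esc = √(2μ/r) = √2 × v_c = 10910 m/s.
Δv = v_esc − v_c = 3195 m/s = 3.195 km/s.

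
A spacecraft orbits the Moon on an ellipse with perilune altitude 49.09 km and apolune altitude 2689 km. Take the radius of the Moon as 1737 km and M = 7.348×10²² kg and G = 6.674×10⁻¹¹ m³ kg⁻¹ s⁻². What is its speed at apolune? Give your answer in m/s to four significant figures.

μ = GM = 6.674×10⁻¹¹ × 7.348×10²² = 4.904×10¹² m³/s².
r_p = 1737 + 49.09 = 1786.1 km = 1.7861×10⁶ m.
r_a = 1737 + 2689 = 4426.0 km = 4.4260×10⁶ m.
Semi-major axis a = (r_p + r_a)/2 = 3106.0 km = 3.106×10⁶ m.
Vis-viva: v² = μ(2/r − 1/a) = 4.904×10¹² × (4.519×10⁻⁷ − 3.220×10⁻⁷) = 6.371×10⁵ m²/s².
v = 798.2 m/s.

v ≈ 798.2 m/s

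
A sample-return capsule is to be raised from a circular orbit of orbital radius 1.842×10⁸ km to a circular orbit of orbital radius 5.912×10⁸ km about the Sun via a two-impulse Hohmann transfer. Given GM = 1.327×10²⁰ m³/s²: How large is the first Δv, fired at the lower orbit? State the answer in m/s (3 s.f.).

r₁ = 1.842×10⁸ km = 1.842×10¹¹ m.
r₂ = 5.912×10⁸ km = 5.912×10¹¹ m.
Transfer ellipse a_t = (r₁ + r₂)/2 = 3.877×10¹¹ m.
At r₁: circular v_c1 = √(μ/r₁) = 26840 m/s; transfer-perihelion v_p = √[μ(2/r₁ − 1/a_t)] = 33140 m/s.
Δv₁ = v_p − v_c1 = 6304 m/s.

Δv ≈ 6300 m/s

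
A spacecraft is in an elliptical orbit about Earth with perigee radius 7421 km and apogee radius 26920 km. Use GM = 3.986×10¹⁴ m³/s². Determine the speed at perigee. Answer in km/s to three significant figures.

Semi-major axis a = (r_p + r_a)/2 = 17170 km = 1.717×10⁷ m.
Vis-viva: v² = μ(2/r − 1/a) = 3.986×10¹⁴ × (2.695×10⁻⁷ − 5.824×10⁻⁸) = 8.421×10⁷ m²/s².
v = 9177 m/s = 9.177 km/s.

v ≈ 9.18 km/s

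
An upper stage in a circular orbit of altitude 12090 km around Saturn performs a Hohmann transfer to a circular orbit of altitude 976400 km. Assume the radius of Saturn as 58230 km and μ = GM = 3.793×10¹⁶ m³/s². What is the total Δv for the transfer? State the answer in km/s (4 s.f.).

r₁ = 58230 + 12090 = 70320 km = 7.0320×10⁷ m.
r₂ = 58230 + 976400 = 1034600 km = 1.0346×10⁹ m.
Transfer ellipse a_t = (r₁ + r₂)/2 = 5.525×10⁸ m.
At r₁: circular v_c1 = √(μ/r₁) = 23220 m/s; transfer-perikrone v_p = √[μ(2/r₁ − 1/a_t)] = 31780 m/s.
Δv₁ = v_p − v_c1 = 8558 m/s.
At r₂: circular v_c2 = √(μ/r₂) = 6055 m/s; transfer-apokrone v_a = √[μ(2/r₂ − 1/a_t)] = 2160 m/s.
Δv₂ = v_c2 − v_a = 3895 m/s.
Total Δv = Δv₁ + Δv₂ = 12450 m/s = 12.45 km/s.

Δv_total ≈ 12.45 km/s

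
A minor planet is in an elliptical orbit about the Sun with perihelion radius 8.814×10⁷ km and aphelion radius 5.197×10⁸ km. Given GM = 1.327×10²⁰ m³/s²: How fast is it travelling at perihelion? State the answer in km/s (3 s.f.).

v ≈ 50.7 km/s

Semi-major axis a = (r_p + r_a)/2 = 3.0392×10⁸ km = 3.039×10¹¹ m.
Vis-viva: v² = μ(2/r − 1/a) = 1.327×10²⁰ × (2.269×10⁻¹¹ − 3.290×10⁻¹²) = 2.574×10⁹ m²/s².
v = 50740 m/s = 50.74 km/s.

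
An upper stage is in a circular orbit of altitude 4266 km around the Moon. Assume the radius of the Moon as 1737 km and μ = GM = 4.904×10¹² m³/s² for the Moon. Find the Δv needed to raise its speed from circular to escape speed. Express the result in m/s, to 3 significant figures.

Δv ≈ 374 m/s

r = 1737 + 4266 = 6003.0 km = 6.0030×10⁶ m.
Circular speed v_c = √(μ/r) = 903.8 m/s.
Escape speed v_esc = √(2μ/r) = √2 × v_c = 1278 m/s.
Δv = v_esc − v_c = 374.4 m/s.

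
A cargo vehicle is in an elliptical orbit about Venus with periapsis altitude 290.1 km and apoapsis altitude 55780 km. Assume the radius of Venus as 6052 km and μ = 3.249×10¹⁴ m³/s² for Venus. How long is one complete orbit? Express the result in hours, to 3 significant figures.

r_p = 6052 + 290.1 = 6342.1 km = 6.3421×10⁶ m.
r_a = 6052 + 55780 = 61832 km = 6.1832×10⁷ m.
Semi-major axis a = (r_p + r_a)/2 = (6342.1 + 61832)/2 = 34087 km = 3.409×10⁷ m.
By Kepler's third law T = 2π√(a³/μ) = 2π × 1.104×10⁴ = 6.937×10⁴ s.
= 19.27 hours.

T ≈ 19.3 hours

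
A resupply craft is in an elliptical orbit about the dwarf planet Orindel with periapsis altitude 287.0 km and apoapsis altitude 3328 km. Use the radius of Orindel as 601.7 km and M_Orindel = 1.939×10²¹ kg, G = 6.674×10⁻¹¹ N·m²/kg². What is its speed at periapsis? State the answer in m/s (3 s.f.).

μ = GM = 6.674×10⁻¹¹ × 1.939×10²¹ = 1.294×10¹¹ m³/s².
r_p = 601.7 + 287.0 = 888.70 km = 8.8870×10⁵ m.
r_a = 601.7 + 3328 = 3929.7 km = 3.9297×10⁶ m.
Semi-major axis a = (r_p + r_a)/2 = 2409.2 km = 2.409×10⁶ m.
Vis-viva: v² = μ(2/r − 1/a) = 1.294×10¹¹ × (2.250×10⁻⁶ − 4.151×10⁻⁷) = 2.375×10⁵ m²/s².
v = 487.4 m/s.

v ≈ 487 m/s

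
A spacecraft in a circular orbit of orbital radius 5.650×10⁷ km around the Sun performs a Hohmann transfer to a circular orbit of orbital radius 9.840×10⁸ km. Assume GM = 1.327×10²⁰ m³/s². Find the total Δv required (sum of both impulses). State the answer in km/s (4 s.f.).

Δv_total ≈ 25.97 km/s

r₁ = 5.650×10⁷ km = 5.650×10¹⁰ m.
r₂ = 9.840×10⁸ km = 9.840×10¹¹ m.
Transfer ellipse a_t = (r₁ + r₂)/2 = 5.202×10¹¹ m.
At r₁: circular v_c1 = √(μ/r₁) = 48460 m/s; transfer-perihelion v_p = √[μ(2/r₁ − 1/a_t)] = 66650 m/s.
Δv₁ = v_p − v_c1 = 18190 m/s.
At r₂: circular v_c2 = √(μ/r₂) = 11610 m/s; transfer-aphelion v_a = √[μ(2/r₂ − 1/a_t)] = 3827 m/s.
Δv₂ = v_c2 − v_a = 7786 m/s.
Total Δv = Δv₁ + Δv₂ = 25970 m/s = 25.97 km/s.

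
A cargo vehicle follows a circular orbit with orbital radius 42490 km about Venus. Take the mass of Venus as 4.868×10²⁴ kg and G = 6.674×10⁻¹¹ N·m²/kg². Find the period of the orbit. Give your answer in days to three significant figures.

μ = GM = 6.674×10⁻¹¹ × 4.868×10²⁴ = 3.249×10¹⁴ m³/s².
r = 42490 km = 4.249×10⁷ m.
Kepler's third law: T = 2π√(r³/μ) = 2π√((4.249×10⁷)³ / 3.249×10¹⁴).
r³/μ = 2.361×10⁸ s², so T = 2π × 1.537×10⁴ = 9.655×10⁴ s.
Converting: 9.655×10⁴ s ÷ 86400 = 1.117 days.

T ≈ 1.12 days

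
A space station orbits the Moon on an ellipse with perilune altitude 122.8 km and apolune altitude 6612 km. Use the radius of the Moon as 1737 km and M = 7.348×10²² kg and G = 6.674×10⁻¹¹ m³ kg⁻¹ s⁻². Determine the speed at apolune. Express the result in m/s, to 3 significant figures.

v ≈ 463 m/s

μ = GM = 6.674×10⁻¹¹ × 7.348×10²² = 4.904×10¹² m³/s².
r_p = 1737 + 122.8 = 1859.8 km = 1.8598×10⁶ m.
r_a = 1737 + 6612 = 8349.0 km = 8.3490×10⁶ m.
Semi-major axis a = (r_p + r_a)/2 = 5104.4 km = 5.104×10⁶ m.
Vis-viva: v² = μ(2/r − 1/a) = 4.904×10¹² × (2.395×10⁻⁷ − 1.959×10⁻⁷) = 2.140×10⁵ m²/s².
v = 462.6 m/s.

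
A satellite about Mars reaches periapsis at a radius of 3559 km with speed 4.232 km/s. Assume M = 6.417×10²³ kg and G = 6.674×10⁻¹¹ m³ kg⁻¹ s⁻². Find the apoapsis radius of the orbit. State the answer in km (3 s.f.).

apoapsis radius ≈ 10400 km

μ = GM = 6.674×10⁻¹¹ × 6.417×10²³ = 4.283×10¹³ m³/s².
r_p = 3.559×10⁶ m.
Specific energy ε = v²/2 − μ/r = -3.079×10⁶ J/kg, so a = −μ/(2ε) = 6.956×10⁶ m.
The apsides satisfy r_p + r_a = 2a, so the apoapsis radius is 2a − r_p = 1.035×10⁷ m = 10352 km.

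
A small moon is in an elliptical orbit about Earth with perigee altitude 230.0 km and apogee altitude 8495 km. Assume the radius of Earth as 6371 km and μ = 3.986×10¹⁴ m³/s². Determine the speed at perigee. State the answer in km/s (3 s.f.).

r_p = 6371 + 230.0 = 6601.0 km = 6.6010×10⁶ m.
r_a = 6371 + 8495 = 14866 km = 1.4866×10⁷ m.
Semi-major axis a = (r_p + r_a)/2 = 10734 km = 1.073×10⁷ m.
Vis-viva: v² = μ(2/r − 1/a) = 3.986×10¹⁴ × (3.030×10⁻⁷ − 9.317×10⁻⁸) = 8.363×10⁷ m²/s².
v = 9145 m/s = 9.145 km/s.

v ≈ 9.15 km/s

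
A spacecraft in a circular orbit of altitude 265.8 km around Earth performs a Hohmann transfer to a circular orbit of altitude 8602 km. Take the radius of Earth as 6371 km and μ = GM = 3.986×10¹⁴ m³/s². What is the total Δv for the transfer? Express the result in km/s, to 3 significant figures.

Δv_total ≈ 2.49 km/s

r₁ = 6371 + 265.8 = 6636.8 km = 6.6368×10⁶ m.
r₂ = 6371 + 8602 = 14973 km = 1.4973×10⁷ m.
Transfer ellipse a_t = (r₁ + r₂)/2 = 1.080×10⁷ m.
At r₁: circular v_c1 = √(μ/r₁) = 7750 m/s; transfer-perigee v_p = √[μ(2/r₁ − 1/a_t)] = 9123 m/s.
Δv₁ = v_p − v_c1 = 1373 m/s.
At r₂: circular v_c2 = √(μ/r₂) = 5160 m/s; transfer-apogee v_a = √[μ(2/r₂ − 1/a_t)] = 4044 m/s.
Δv₂ = v_c2 − v_a = 1116 m/s.
Total Δv = Δv₁ + Δv₂ = 2489 m/s = 2.489 km/s.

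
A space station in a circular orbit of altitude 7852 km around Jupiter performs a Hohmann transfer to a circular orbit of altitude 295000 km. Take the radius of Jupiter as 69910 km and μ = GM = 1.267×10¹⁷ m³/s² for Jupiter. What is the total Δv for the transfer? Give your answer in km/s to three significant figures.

Δv_total ≈ 19.1 km/s

r₁ = 69910 + 7852 = 77762 km = 7.7762×10⁷ m.
r₂ = 69910 + 295000 = 364910 km = 3.6491×10⁸ m.
Transfer ellipse a_t = (r₁ + r₂)/2 = 2.213×10⁸ m.
At r₁: circular v_c1 = √(μ/r₁) = 40360 m/s; transfer-perijove v_p = √[μ(2/r₁ − 1/a_t)] = 51830 m/s.
Δv₁ = v_p − v_c1 = 11460 m/s.
At r₂: circular v_c2 = √(μ/r₂) = 18630 m/s; transfer-apojove v_a = √[μ(2/r₂ − 1/a_t)] = 11040 m/s.
Δv₂ = v_c2 − v_a = 7589 m/s.
Total Δv = Δv₁ + Δv₂ = 19050 m/s = 19.05 km/s.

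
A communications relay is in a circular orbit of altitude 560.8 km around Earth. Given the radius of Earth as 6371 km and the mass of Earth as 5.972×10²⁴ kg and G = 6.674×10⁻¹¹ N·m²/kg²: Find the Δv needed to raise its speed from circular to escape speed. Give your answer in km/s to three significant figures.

Δv ≈ 3.14 km/s

μ = GM = 6.674×10⁻¹¹ × 5.972×10²⁴ = 3.986×10¹⁴ m³/s².
r = 6371 + 560.8 = 6931.8 km = 6.9318×10⁶ m.
Circular speed v_c = √(μ/r) = 7583 m/s.
Escape speed v_esc = √(2μ/r) = √2 × v_c = 10720 m/s.
Δv = v_esc − v_c = 3141 m/s = 3.141 km/s.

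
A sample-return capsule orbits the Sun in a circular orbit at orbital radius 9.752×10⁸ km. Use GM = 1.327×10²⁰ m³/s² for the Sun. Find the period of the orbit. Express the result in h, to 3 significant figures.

r = 9.752×10⁸ km = 9.752×10¹¹ m.
Kepler's third law: T = 2π√(r³/μ) = 2π√((9.752×10¹¹)³ / 1.327×10²⁰).
r³/μ = 6.989×10¹⁵ s², so T = 2π × 8.360×10⁷ = 5.253×10⁸ s.
Converting: 5.253×10⁸ s ÷ 3600 = 1.459×10⁵ h.

T ≈ 146000 h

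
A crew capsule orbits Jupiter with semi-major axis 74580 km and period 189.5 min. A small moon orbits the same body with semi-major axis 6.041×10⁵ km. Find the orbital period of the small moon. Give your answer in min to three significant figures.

T₂ ≈ 4370 min

Kepler's third law: T² ∝ a³, so T₂ = T₁ (a₂/a₁)^(3/2).
a₂/a₁ = 8.100, (a₂/a₁)^(3/2) = 23.05.
T₂ = 189.5 × 23.05 = 4369 min.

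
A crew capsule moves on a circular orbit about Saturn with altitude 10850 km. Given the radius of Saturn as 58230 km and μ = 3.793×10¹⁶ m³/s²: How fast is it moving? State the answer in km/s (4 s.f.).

r = 58230 + 10850 = 69080 km = 6.9080×10⁷ m.
For a circular orbit v = √(μ/r) = √(3.793×10¹⁶ / 6.908×10⁷) = √(5.491×10⁸) = 23430 m/s.
That is 23.43 km/s.

v ≈ 23.43 km/s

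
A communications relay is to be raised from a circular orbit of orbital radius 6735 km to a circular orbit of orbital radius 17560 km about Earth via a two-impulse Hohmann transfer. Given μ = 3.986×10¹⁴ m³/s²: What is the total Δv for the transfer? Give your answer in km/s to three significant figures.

Δv_total ≈ 2.77 km/s

r₁ = 6735 km = 6.735×10⁶ m.
r₂ = 17560 km = 1.756×10⁷ m.
Transfer ellipse a_t = (r₁ + r₂)/2 = 1.215×10⁷ m.
At r₁: circular v_c1 = √(μ/r₁) = 7693 m/s; transfer-perigee v_p = √[μ(2/r₁ − 1/a_t)] = 9250 m/s.
Δv₁ = v_p − v_c1 = 1556 m/s.
At r₂: circular v_c2 = √(μ/r₂) = 4764 m/s; transfer-apogee v_a = √[μ(2/r₂ − 1/a_t)] = 3548 m/s.
Δv₂ = v_c2 − v_a = 1217 m/s.
Total Δv = Δv₁ + Δv₂ = 2773 m/s = 2.773 km/s.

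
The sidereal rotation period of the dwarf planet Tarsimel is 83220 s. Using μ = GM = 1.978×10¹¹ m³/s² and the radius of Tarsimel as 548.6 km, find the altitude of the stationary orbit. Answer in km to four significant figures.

A synchronous orbit has period T, so by Kepler's third law a = (μT²/4π²)^(1/3).
μT²/4π² = 1.978×10¹¹ × (8.322×10⁴)² / 39.48 = 3.470×10¹⁹ m³.
a = 3.262×10⁶ m = 3261.7 km.
Altitude h = a − R = 3261.7 − 548.6 = 2713.1 km.

h_sync ≈ 2713 km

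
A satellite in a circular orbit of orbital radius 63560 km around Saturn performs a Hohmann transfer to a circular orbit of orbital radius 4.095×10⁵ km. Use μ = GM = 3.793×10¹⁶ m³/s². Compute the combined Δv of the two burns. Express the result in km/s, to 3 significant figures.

r₁ = 63560 km = 6.356×10⁷ m.
r₂ = 4.095×10⁵ km = 4.095×10⁸ m.
Transfer ellipse a_t = (r₁ + r₂)/2 = 2.365×10⁸ m.
At r₁: circular v_c1 = √(μ/r₁) = 24430 m/s; transfer-perikrone v_p = √[μ(2/r₁ − 1/a_t)] = 32140 m/s.
Δv₁ = v_p − v_c1 = 7714 m/s.
At r₂: circular v_c2 = √(μ/r₂) = 9624 m/s; transfer-apokrone v_a = √[μ(2/r₂ − 1/a_t)] = 4989 m/s.
Δv₂ = v_c2 − v_a = 4635 m/s.
Total Δv = Δv₁ + Δv₂ = 12350 m/s = 12.35 km/s.

Δv_total ≈ 12.3 km/s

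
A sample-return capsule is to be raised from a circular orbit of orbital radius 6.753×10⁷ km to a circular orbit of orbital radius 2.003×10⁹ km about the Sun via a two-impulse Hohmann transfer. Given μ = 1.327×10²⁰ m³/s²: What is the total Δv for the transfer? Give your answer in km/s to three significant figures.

r₁ = 6.753×10⁷ km = 6.753×10¹⁰ m.
r₂ = 2.003×10⁹ km = 2.003×10¹² m.
Transfer ellipse a_t = (r₁ + r₂)/2 = 1.035×10¹² m.
At r₁: circular v_c1 = √(μ/r₁) = 44330 m/s; transfer-perihelion v_p = √[μ(2/r₁ − 1/a_t)] = 61660 m/s.
Δv₁ = v_p − v_c1 = 17330 m/s.
At r₂: circular v_c2 = √(μ/r₂) = 8139 m/s; transfer-aphelion v_a = √[μ(2/r₂ − 1/a_t)] = 2079 m/s.
Δv₂ = v_c2 − v_a = 6061 m/s.
Total Δv = Δv₁ + Δv₂ = 23390 m/s = 23.39 km/s.

Δv_total ≈ 23.4 km/s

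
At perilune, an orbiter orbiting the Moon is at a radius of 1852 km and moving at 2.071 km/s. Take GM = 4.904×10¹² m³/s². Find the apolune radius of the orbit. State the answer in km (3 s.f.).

r_p = 1.852×10⁶ m.
Specific energy ε = v²/2 − μ/r = -5.034×10⁵ J/kg, so a = −μ/(2ε) = 4.871×10⁶ m.
The apsides satisfy r_p + r_a = 2a, so the apolune radius is 2a − r_p = 7.889×10⁶ m = 7889.2 km.

apolune radius ≈ 7890 km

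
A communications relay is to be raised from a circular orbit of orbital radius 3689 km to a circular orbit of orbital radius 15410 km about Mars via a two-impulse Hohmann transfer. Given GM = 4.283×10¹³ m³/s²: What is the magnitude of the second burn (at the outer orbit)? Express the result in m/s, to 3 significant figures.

Δv ≈ 631 m/s

r₁ = 3689 km = 3.689×10⁶ m.
r₂ = 15410 km = 1.541×10⁷ m.
Transfer ellipse a_t = (r₁ + r₂)/2 = 9.550×10⁶ m.
At r₁: circular v_c1 = √(μ/r₁) = 3407 m/s; transfer-periapsis v_p = √[μ(2/r₁ − 1/a_t)] = 4328 m/s.
At r₂: circular v_c2 = √(μ/r₂) = 1667 m/s; transfer-apoapsis v_a = √[μ(2/r₂ − 1/a_t)] = 1036 m/s.
Δv₂ = v_c2 − v_a = 631.0 m/s.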